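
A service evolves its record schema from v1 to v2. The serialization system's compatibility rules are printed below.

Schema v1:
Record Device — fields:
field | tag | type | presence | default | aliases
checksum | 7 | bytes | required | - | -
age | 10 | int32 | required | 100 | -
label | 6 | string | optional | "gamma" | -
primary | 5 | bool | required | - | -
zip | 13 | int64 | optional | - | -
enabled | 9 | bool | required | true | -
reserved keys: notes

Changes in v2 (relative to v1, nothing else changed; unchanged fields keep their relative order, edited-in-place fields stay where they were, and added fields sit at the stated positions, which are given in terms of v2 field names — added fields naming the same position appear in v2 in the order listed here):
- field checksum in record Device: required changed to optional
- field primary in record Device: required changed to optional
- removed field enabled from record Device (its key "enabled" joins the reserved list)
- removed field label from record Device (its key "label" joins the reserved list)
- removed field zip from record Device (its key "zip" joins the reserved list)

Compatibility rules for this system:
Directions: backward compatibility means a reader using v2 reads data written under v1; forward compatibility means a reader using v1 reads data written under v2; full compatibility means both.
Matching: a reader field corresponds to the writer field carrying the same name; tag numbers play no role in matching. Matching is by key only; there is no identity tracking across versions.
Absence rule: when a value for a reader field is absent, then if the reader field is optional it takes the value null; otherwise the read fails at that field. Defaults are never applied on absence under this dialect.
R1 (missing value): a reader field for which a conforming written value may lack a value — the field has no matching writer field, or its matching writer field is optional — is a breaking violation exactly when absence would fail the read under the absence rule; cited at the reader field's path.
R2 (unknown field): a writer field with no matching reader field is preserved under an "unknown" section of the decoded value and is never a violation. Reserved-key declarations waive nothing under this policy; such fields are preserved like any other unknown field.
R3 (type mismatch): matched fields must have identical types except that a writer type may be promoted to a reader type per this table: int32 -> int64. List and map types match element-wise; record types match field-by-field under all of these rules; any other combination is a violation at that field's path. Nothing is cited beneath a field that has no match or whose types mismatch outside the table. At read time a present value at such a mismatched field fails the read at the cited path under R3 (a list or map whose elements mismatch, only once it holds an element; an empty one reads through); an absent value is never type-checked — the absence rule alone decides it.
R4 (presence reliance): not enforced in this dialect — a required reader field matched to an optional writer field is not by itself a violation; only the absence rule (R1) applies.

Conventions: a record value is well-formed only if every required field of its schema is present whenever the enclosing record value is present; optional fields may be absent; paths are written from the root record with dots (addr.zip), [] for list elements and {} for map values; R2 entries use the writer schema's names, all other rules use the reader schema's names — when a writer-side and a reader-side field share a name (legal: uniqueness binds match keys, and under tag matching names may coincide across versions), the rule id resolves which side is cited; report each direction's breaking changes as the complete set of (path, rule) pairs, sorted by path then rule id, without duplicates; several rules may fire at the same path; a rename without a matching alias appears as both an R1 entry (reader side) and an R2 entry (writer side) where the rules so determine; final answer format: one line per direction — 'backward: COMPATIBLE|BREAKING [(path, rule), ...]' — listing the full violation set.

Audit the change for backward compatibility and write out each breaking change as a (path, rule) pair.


backward: COMPATIBLE []

in Device below, arrows point writer -> reader
checking backward for Device: reader v2 against writer v1:
  checksum: paired with writer checksum (bytes -> bytes; writer required)
  age: paired with writer age (int32 -> int32; writer required)
  primary: paired with writer primary (bool -> bool; writer required)
  writer label: unknown to reader
  writer zip: unknown to reader
  writer enabled: unknown to reader
  => backward: COMPATIBLE
ruling out the remaining Device differences:
  field checksum in record Device: required changed to optional -> affects forward compatibility only, which is not asked
  field primary in record Device: required changed to optional -> affects forward compatibility only, which is not asked
  removed field enabled from record Device (its key "enabled" joins the reserved list) -> affects forward compatibility only, which is not asked
  removed field label from record Device (its key "label" joins the reserved list) -> triggers nothing under Device's printed rules — same verdict
  removed field zip from record Device (its key "zip" joins the reserved list) -> triggers nothing under Device's printed rules — same verdict


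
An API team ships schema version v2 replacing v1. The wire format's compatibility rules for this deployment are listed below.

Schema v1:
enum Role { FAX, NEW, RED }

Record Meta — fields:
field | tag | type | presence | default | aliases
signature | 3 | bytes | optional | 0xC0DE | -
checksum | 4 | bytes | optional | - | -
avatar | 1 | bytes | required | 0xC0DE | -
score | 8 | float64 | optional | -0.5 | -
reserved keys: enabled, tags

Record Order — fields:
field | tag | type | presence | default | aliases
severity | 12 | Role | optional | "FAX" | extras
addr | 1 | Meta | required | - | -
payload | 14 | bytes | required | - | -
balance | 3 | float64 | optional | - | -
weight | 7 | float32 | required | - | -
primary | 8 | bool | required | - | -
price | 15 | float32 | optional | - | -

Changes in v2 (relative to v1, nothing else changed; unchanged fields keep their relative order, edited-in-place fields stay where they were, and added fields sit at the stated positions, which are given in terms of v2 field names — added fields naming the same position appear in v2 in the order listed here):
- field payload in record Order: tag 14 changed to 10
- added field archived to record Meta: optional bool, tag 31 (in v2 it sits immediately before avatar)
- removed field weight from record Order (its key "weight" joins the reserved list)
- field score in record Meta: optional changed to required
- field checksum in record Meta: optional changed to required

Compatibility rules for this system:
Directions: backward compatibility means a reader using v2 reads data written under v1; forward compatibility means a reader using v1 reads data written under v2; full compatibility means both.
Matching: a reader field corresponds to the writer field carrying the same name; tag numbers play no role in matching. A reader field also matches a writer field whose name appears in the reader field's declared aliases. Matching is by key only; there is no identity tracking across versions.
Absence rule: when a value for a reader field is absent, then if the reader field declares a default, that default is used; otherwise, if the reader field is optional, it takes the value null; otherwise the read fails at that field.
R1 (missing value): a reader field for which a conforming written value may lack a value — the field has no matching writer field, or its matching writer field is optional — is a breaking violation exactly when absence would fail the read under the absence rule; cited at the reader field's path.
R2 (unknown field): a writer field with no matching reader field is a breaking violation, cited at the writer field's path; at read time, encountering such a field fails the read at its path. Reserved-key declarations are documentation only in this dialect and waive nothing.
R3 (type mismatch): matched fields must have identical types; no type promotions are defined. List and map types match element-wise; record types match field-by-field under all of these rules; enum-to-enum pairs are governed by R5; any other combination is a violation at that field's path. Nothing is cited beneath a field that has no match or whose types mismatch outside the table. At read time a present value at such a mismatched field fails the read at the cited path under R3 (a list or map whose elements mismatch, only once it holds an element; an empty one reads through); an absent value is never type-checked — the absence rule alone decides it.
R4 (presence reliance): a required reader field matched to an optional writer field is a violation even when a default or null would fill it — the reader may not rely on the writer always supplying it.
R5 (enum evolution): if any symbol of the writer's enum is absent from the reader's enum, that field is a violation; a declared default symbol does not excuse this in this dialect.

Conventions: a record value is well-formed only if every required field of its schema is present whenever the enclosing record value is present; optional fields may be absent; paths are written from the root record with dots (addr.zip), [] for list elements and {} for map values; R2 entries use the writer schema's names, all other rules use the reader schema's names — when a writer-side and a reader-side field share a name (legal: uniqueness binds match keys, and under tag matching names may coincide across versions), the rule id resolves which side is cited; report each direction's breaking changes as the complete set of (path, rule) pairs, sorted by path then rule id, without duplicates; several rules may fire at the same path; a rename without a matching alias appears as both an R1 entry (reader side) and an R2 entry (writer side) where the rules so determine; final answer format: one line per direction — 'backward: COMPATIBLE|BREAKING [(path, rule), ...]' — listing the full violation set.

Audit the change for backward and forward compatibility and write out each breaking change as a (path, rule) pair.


the writer's type comes first in each Order pair
backward analysis of Order with v2 as reader and v1 as writer:
  severity: paired with writer severity (Role -> Role; writer optional)
  addr: paired with writer addr (Meta -> Meta; writer required)
  payload: paired with writer payload (bytes -> bytes; writer required)
  balance: paired with writer balance (float64 -> float64; writer optional)
  primary: paired with writer primary (bool -> bool; writer required)
  price: paired with writer price (float32 -> float32; writer optional)
  leftover writer field: weight
  addr.signature: paired with writer addr.signature (bytes -> bytes; writer optional)
  addr.checksum: paired with writer addr.checksum (bytes -> bytes; writer optional)
  no writer field matches reader addr.archived
  addr.avatar: paired with writer addr.avatar (bytes -> bytes; writer required)
  addr.score: paired with writer addr.score (float64 -> float64; writer optional)
  breaking: (addr.checksum, R1)
  breaking: (addr.checksum, R4)
  breaking: (addr.score, R4)
  breaking: (weight, R2)
  => backward verdict for Order: BREAKING, 4 violation(s)
forward analysis of Order with v1 as reader and v2 as writer:
  severity: paired with writer severity (Role -> Role; writer optional)
  addr: paired with writer addr (Meta -> Meta; writer required)
  payload: paired with writer payload (bytes -> bytes; writer required)
  balance: paired with writer balance (float64 -> float64; writer optional)
  no writer field matches reader weight
  primary: paired with writer primary (bool -> bool; writer required)
  price: paired with writer price (float32 -> float32; writer optional)
  addr.signature: paired with writer addr.signature (bytes -> bytes; writer optional)
  addr.checksum: paired with writer addr.checksum (bytes -> bytes; writer required)
  addr.avatar: paired with writer addr.avatar (bytes -> bytes; writer required)
  addr.score: paired with writer addr.score (float64 -> float64; writer required)
  leftover writer field: addr.archived
  breaking: (addr.archived, R2)
  breaking: (weight, R1)
  => forward verdict for Order: BREAKING, 2 violation(s)

backward: BREAKING [(addr.checksum, R1), (addr.checksum, R4), (addr.score, R4), (weight, R2)]; forward: BREAKING [(addr.archived, R2), (weight, R1)]


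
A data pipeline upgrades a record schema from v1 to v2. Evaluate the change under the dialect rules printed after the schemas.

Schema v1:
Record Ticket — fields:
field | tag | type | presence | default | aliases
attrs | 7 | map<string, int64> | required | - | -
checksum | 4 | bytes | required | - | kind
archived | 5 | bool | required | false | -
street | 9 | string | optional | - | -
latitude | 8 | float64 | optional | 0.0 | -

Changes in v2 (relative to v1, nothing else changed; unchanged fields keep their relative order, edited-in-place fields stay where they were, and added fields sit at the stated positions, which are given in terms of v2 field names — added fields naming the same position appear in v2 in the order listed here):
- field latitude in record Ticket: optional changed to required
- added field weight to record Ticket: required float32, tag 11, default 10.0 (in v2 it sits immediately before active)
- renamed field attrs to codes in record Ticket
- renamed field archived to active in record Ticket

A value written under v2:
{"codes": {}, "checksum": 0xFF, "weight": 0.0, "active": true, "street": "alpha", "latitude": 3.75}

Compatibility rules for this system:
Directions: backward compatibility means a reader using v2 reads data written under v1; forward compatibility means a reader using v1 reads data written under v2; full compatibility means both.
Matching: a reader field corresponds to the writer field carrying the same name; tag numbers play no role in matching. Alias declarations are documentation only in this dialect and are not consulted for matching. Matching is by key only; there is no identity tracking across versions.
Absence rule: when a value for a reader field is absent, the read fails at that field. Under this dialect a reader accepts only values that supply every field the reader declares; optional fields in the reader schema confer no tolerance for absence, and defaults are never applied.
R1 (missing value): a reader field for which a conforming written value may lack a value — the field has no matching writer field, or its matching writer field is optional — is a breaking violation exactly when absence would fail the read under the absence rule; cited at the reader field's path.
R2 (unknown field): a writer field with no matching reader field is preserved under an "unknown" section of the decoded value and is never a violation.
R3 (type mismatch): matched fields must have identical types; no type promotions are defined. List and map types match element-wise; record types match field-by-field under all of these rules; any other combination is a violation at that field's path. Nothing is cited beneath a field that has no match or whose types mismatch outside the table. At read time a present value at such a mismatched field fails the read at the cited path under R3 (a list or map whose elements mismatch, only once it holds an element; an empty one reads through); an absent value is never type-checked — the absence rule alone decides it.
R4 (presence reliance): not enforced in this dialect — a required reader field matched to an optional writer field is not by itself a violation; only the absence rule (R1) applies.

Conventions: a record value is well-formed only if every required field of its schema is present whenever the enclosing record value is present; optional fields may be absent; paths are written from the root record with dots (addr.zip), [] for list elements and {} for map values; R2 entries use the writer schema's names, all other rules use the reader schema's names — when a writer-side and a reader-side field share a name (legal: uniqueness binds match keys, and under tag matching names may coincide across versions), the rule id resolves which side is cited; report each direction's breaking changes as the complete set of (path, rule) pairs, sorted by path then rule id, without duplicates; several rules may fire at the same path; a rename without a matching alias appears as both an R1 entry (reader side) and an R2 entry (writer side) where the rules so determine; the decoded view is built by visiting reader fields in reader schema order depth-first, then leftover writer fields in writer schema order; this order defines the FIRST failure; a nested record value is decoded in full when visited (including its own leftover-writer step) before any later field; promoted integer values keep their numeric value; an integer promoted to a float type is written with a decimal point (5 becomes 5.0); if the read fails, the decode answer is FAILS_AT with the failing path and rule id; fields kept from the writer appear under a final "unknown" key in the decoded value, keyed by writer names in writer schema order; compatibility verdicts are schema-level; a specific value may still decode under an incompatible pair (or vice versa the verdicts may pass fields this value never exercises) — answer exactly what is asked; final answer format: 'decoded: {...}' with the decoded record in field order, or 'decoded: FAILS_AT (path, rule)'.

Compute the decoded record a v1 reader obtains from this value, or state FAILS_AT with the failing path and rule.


each type pair in Ticket: writer, then reader
decode walk for Ticket under reader schema v1:
  read fails at attrs under R1 (no fill)
  => FAILS_AT (attrs, R1)
diffs on Ticket not affecting the asked answer:
  field latitude in record Ticket: optional changed to required -> shifts the Ticket verdicts, not this decode
  added field weight to record Ticket: required float32, tag 11, default 10.0 (in v2 it sits immediately before active) -> shifts the Ticket verdicts, not this decode
  renamed field archived to active in record Ticket -> shifts the Ticket verdicts, not this decode

decoded: FAILS_AT (attrs, R1)


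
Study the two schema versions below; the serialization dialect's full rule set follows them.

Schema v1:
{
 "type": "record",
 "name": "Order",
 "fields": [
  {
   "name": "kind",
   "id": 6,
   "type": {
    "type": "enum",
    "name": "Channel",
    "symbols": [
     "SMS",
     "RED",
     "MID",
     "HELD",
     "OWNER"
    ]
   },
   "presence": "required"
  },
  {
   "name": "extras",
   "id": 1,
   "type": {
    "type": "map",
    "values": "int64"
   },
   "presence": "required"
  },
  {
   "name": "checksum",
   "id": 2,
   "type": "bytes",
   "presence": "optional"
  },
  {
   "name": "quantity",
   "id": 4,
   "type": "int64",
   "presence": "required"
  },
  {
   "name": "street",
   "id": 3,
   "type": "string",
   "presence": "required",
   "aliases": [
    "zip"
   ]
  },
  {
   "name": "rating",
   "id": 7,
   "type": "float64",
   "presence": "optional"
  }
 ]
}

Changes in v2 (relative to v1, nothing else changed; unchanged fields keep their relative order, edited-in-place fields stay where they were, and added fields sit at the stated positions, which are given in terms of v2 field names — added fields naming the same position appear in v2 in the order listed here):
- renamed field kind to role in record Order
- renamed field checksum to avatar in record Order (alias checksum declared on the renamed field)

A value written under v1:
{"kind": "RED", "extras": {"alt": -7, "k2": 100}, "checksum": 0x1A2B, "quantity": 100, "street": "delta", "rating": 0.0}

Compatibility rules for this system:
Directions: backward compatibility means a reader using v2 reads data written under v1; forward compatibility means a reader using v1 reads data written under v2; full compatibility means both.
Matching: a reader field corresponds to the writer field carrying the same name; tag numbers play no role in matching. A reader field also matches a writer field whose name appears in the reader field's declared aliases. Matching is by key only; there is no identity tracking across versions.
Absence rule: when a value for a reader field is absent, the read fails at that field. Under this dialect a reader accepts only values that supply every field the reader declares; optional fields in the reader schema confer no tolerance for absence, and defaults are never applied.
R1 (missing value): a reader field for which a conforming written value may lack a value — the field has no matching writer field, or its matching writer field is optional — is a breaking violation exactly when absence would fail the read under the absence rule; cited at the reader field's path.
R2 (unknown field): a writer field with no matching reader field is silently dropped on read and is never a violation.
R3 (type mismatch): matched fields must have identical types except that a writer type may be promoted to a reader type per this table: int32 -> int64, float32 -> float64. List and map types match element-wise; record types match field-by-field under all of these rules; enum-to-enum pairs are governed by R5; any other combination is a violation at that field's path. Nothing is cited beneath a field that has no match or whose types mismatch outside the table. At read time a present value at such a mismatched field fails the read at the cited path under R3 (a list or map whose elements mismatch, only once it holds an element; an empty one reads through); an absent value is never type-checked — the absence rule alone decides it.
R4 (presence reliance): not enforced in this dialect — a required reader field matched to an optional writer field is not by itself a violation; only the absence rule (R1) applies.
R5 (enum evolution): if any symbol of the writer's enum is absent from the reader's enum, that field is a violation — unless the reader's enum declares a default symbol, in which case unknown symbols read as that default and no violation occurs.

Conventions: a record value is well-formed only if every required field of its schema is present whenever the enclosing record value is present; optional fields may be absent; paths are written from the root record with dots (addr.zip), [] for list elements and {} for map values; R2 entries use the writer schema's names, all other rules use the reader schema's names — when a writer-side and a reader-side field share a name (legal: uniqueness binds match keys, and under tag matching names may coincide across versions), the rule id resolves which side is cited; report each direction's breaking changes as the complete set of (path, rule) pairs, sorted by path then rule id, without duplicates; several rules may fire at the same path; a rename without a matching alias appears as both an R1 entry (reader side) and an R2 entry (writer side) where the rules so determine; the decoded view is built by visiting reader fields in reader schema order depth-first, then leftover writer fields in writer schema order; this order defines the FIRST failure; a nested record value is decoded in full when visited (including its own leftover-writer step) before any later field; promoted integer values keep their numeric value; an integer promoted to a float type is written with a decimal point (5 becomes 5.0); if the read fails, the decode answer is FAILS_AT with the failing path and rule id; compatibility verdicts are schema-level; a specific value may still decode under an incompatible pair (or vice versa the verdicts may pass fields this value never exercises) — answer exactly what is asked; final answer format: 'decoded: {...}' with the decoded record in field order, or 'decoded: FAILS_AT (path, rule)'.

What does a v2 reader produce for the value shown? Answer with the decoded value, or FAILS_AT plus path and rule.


in Order below, arrows point writer -> reader
decode walk for Order under reader schema v2:
  read fails at role under R1 (no fill)
  => FAILS_AT (role, R1)
diffs on Order not affecting the asked answer:
  renamed field checksum to avatar in record Order (alias checksum declared on the renamed field) -> a verdict-level change on Order — the shown value reads the same

decoded: FAILS_AT (role, R1)


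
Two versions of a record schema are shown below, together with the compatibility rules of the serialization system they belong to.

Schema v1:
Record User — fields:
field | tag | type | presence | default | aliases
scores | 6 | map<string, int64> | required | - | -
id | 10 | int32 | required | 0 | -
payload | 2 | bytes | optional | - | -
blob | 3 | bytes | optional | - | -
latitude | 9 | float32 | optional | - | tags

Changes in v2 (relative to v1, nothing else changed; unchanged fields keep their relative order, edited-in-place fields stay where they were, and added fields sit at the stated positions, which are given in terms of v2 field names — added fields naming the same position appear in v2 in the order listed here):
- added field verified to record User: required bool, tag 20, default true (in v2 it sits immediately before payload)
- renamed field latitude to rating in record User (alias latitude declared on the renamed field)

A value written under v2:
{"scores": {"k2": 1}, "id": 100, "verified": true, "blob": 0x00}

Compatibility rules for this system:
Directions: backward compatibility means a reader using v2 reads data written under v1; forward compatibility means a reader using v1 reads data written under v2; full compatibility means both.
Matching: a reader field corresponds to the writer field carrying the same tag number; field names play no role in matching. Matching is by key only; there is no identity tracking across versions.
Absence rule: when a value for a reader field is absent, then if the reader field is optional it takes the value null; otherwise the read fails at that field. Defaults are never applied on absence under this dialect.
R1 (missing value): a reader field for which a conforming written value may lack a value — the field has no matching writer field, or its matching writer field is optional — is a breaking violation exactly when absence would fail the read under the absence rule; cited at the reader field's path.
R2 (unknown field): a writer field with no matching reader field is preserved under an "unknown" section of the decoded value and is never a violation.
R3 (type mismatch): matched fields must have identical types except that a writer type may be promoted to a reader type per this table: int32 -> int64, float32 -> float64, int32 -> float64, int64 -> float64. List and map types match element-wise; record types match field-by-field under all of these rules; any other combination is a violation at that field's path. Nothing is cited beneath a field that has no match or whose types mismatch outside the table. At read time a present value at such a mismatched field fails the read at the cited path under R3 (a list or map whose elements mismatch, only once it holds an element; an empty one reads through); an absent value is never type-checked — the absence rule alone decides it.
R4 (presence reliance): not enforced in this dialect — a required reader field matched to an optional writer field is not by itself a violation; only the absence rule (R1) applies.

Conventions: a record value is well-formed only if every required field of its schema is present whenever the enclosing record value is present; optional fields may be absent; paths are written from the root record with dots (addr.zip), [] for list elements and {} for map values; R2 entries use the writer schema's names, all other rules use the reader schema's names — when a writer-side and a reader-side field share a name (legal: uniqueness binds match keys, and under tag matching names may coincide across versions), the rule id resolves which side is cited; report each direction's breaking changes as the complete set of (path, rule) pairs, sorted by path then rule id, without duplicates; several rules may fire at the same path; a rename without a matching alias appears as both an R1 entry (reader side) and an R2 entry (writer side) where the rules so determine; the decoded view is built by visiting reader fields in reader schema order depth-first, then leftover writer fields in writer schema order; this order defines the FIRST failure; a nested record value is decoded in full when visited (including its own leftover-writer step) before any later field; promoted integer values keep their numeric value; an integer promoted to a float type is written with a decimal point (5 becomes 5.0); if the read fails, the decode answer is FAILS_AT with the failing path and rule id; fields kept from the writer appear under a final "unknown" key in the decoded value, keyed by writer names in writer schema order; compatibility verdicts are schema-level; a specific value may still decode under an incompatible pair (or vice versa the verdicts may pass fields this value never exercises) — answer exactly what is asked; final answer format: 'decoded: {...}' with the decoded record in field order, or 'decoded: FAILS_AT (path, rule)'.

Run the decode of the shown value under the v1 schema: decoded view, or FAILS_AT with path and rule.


decoded: {"scores": {"k2": 1}, "id": 100, "payload": null, "blob": 0x00, "latitude": null, "unknown": {"verified": true}}

each type pair in User: writer, then reader
decoding the User value with the v1 reader:
  scores := {"k2": 1}
  id := 100
  payload := null (absent, optional -> null)
  blob := 0x00
  latitude := null (absent, optional -> null)
  writer verified: kept under "unknown"
  => decoded: {"scores": {"k2": 1}, "id": 100, "payload": null, "blob": 0x00, "latitude": null, "unknown": {"verified": true}}
diffs on User not affecting the asked answer:
  renamed field latitude to rating in record User (alias latitude declared on the renamed field) -> triggers nothing under the printed rules; the User answer is the same either way


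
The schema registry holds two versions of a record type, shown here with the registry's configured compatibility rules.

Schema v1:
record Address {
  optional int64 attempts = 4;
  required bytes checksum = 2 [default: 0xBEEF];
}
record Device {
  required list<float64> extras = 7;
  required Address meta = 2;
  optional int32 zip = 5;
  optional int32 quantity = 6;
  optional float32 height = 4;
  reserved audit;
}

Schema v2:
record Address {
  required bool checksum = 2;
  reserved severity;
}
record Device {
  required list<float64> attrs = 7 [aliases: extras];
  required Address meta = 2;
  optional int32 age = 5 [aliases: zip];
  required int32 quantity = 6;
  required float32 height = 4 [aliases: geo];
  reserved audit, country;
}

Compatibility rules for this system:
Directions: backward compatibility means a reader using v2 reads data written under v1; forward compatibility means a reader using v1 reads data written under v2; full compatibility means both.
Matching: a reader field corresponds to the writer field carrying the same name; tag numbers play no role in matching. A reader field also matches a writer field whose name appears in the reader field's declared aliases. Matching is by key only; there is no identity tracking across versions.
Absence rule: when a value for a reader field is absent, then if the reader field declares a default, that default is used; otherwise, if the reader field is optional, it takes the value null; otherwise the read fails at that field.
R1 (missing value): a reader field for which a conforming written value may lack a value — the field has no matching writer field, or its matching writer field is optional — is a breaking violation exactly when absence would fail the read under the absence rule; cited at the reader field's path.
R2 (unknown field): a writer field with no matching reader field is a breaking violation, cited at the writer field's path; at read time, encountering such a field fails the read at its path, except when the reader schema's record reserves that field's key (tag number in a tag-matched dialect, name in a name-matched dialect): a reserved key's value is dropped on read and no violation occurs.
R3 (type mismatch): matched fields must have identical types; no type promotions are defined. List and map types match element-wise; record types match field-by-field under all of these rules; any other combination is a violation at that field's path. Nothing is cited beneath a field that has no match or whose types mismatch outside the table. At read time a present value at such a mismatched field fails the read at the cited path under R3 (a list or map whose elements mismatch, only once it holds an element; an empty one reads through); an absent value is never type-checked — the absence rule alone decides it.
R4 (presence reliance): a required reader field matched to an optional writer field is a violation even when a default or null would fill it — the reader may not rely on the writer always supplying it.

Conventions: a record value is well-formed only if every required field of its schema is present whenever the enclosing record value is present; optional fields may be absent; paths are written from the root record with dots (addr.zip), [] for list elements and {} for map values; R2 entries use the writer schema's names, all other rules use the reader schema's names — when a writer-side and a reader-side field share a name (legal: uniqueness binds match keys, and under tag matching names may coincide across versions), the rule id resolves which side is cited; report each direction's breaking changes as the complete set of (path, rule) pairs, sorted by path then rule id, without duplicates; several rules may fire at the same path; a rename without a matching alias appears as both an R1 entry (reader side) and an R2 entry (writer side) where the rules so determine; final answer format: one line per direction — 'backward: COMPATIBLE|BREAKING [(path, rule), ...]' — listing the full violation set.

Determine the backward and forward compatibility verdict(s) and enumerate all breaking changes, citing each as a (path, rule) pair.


each type pair in Device: writer, then reader
checking backward for Device: reader v2 against writer v1:
  attrs: list<float64> -> list<float64>, writer required; from extras
  meta: Address -> Address, writer required; from meta
  age: int32 -> int32, writer optional; from zip
  quantity: int32 -> int32, writer optional; from quantity
  height: float32 -> float32, writer optional; from height
  meta.checksum: bytes -> bool, writer required; from meta.checksum
  writer field meta.attempts has no reader counterpart
  breaking: (height, R1)
  breaking: (height, R4)
  breaking: (meta.attempts, R2)
  breaking: (meta.checksum, R3)
  breaking: (quantity, R1)
  breaking: (quantity, R4)
  => 6 violation(s): backward is BREAKING for Device
checking forward for Device: reader v1 against writer v2:
  extras: no writer match
  meta: Address -> Address, writer required; from meta
  zip: no writer match
  quantity: int32 -> int32, writer required; from quantity
  height: float32 -> float32, writer required; from height
  writer field attrs has no reader counterpart
  writer field age has no reader counterpart
  meta.attempts: no writer match
  meta.checksum: bool -> bytes, writer required; from meta.checksum
  breaking: (age, R2)
  breaking: (attrs, R2)
  breaking: (extras, R1)
  breaking: (meta.checksum, R3)
  => 4 violation(s): forward is BREAKING for Device

backward: BREAKING [(height, R1), (height, R4), (meta.attempts, R2), (meta.checksum, R3), (quantity, R1), (quantity, R4)]; forward: BREAKING [(age, R2), (attrs, R2), (extras, R1), (meta.checksum, R3)]


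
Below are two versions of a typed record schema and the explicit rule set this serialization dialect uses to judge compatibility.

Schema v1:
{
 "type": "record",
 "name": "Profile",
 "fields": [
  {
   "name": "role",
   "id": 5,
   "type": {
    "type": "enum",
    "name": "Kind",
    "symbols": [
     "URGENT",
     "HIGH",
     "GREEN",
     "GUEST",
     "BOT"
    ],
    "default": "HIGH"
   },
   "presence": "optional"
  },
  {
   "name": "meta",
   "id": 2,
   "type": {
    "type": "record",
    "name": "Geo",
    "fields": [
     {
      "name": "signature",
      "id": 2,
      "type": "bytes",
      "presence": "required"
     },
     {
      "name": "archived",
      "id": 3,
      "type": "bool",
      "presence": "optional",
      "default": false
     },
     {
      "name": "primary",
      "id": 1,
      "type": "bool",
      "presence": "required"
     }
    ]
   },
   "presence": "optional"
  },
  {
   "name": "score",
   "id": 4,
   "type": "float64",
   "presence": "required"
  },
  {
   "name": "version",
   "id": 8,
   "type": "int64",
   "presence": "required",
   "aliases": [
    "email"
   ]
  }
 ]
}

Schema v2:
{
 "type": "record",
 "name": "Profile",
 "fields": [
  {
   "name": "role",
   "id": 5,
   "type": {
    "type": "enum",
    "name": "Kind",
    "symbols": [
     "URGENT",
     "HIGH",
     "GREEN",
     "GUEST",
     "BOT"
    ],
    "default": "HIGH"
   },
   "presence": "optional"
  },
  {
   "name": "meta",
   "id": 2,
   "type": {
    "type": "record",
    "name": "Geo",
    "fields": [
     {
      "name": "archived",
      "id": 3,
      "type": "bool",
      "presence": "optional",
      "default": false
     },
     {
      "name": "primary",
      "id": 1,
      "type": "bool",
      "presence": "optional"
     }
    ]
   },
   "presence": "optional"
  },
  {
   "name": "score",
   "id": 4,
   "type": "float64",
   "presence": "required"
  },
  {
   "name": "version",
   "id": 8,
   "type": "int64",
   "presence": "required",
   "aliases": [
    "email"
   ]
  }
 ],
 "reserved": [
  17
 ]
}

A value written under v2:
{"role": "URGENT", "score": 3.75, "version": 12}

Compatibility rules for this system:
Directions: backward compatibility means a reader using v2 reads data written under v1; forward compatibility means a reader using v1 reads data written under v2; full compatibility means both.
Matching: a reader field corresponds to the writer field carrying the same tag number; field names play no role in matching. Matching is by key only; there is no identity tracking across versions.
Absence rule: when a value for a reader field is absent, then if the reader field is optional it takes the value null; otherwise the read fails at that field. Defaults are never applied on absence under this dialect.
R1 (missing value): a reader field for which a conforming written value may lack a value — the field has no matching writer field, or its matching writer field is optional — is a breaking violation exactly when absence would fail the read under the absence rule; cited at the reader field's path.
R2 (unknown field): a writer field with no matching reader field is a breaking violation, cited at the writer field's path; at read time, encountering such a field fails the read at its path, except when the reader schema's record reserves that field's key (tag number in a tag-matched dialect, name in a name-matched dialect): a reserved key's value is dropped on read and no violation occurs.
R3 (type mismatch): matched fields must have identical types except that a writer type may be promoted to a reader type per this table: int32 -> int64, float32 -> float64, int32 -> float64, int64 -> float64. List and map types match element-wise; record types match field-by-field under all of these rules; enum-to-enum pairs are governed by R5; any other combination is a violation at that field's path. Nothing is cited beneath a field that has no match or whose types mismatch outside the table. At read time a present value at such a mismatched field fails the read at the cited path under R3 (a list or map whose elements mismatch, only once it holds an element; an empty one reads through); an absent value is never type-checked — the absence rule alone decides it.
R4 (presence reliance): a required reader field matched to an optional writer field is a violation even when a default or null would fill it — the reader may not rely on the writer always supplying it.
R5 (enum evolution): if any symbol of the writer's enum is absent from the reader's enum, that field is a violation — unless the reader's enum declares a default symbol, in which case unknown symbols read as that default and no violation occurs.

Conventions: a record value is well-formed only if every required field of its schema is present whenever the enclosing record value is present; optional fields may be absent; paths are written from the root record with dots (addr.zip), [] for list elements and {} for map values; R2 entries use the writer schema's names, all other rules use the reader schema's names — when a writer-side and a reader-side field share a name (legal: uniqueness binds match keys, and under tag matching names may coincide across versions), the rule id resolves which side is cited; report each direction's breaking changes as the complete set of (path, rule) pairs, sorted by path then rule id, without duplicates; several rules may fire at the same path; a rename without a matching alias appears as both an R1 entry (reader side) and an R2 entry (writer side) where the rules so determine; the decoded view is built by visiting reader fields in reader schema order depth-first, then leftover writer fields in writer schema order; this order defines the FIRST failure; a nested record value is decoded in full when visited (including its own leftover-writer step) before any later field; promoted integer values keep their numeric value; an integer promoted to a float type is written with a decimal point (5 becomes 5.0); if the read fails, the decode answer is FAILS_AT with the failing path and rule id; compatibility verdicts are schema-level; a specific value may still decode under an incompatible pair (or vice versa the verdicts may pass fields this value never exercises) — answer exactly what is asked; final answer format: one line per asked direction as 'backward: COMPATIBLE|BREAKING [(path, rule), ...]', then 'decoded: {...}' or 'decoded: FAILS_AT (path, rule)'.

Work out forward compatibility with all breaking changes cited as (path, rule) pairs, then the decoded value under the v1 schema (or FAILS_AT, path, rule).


in Profile below, arrows point writer -> reader
forward pass over Profile, reader schema v1, writer schema v2:
  role: Kind -> Kind, writer optional; from role
  meta: Geo -> Geo, writer optional; from meta
  score: float64 -> float64, writer required; from score
  version: int64 -> int64, writer required; from version
  no writer field matches reader meta.signature
  meta.archived: bool -> bool, writer optional; from meta.archived
  meta.primary: bool -> bool, writer optional; from meta.primary
  breaking: (meta.primary, R1)
  breaking: (meta.primary, R4)
  breaking: (meta.signature, R1)
  => forward verdict for Profile: BREAKING, 3 violation(s)
decode walk for Profile under reader schema v1:
  role := "URGENT"
  meta := null (absent, optional -> null)
  score := 3.75
  version := 12
  => decoded: {"role": "URGENT", "meta": null, "score": 3.75, "version": 12}

forward: BREAKING [(meta.primary, R1), (meta.primary, R4), (meta.signature, R1)]; decoded: {"role": "URGENT", "meta": null, "score": 3.75, "version": 12}
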